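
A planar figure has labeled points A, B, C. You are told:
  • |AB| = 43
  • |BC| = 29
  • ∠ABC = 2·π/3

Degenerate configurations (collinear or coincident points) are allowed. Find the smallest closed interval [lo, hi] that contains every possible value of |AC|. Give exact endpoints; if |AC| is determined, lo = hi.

|AC| = √(3937)  (≈ 62.7455)

|AB| ∈ {43}
|BC| ∈ {29}
|AC| ∈ {√(3937)}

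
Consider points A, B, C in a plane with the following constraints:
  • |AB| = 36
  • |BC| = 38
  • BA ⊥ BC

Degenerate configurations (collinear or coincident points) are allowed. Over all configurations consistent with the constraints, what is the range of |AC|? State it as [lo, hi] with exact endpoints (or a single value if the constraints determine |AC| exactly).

|AC| = 2·√(685)  (≈ 52.3450)

|AB| ∈ {36}
|BC| ∈ {38}
|AC| ∈ {2·√(685)}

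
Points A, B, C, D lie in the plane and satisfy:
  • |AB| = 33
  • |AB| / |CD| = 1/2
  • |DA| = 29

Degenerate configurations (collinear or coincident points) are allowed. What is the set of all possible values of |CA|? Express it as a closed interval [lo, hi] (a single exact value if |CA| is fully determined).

|CA| ∈ [37, 95]  (≈ [37.0000, 95.0000])

|AB| ∈ {33}
|AD| ∈ {29}
|CD| ∈ {66}
|BD| ∈ [4, 62]
|AC| ∈ [37, 95]
|BC| ∈ [4, 128]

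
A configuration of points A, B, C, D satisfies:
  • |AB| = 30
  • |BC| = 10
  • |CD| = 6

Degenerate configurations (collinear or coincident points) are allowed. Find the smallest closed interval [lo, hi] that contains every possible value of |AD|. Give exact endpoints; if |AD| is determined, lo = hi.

|AD| ∈ [14, 46]  (≈ [14.0000, 46.0000])

|AB| ∈ {30}
|BC| ∈ {10}
|CD| ∈ {6}
|AC| ∈ [20, 40]
|BD| ∈ [4, 16]
|AD| ∈ [14, 46]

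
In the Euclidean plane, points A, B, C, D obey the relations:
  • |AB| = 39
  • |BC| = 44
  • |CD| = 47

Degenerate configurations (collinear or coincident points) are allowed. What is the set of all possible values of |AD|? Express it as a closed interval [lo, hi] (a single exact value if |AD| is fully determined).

|AD| ∈ [0, 130]  (≈ [0.0000, 130.0000])

|AB| ∈ {39}
|BC| ∈ {44}
|CD| ∈ {47}
|AC| ∈ [5, 83]
|BD| ∈ [3, 91]
|AD| ∈ [0, 130]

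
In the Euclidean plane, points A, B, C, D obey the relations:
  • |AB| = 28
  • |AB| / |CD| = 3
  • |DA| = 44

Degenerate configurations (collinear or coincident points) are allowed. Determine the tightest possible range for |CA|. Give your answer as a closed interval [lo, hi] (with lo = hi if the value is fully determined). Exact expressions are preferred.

|CA| ∈ [104/3, 160/3]  (≈ [34.6667, 53.3333])

|AB| ∈ {28}
|AD| ∈ {44}
|CD| ∈ {28/3}
|BD| ∈ [16, 72]
|AC| ∈ [104/3, 160/3]
|BC| ∈ [20/3, 244/3]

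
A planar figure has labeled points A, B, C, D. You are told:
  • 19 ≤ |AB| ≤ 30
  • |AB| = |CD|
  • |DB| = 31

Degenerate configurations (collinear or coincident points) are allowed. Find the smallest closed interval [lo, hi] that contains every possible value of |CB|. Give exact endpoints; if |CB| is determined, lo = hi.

|CB| ∈ [1, 61]  (≈ [1.0000, 61.0000])

|AB| ∈ [19, 30]
|BD| ∈ {31}
|CD| ∈ [19, 30]
|AD| ∈ [1, 61]
|BC| ∈ [1, 61]
|AC| ∈ [0, 91]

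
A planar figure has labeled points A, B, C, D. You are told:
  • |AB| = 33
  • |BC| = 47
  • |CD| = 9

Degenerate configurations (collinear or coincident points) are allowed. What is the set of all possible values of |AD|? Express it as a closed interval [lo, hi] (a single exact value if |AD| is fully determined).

|AB| ∈ {33}
|BC| ∈ {47}
|CD| ∈ {9}
|AC| ∈ [14, 80]
|BD| ∈ [38, 56]
|AD| ∈ [5, 89]

|AD| ∈ [5, 89]  (≈ [5.0000, 89.0000])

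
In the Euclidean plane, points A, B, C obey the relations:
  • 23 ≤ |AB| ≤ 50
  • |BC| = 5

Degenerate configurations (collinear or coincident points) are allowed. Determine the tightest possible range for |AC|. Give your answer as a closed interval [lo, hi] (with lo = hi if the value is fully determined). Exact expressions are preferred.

|AC| ∈ [18, 55]  (≈ [18.0000, 55.0000])

|AB| ∈ [23, 50]
|BC| ∈ {5}
|AC| ∈ [18, 55]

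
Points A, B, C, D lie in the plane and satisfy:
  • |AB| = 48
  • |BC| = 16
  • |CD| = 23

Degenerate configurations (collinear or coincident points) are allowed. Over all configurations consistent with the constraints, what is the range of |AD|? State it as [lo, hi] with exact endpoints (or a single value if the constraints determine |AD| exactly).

|AB| ∈ {48}
|BC| ∈ {16}
|CD| ∈ {23}
|AC| ∈ [32, 64]
|BD| ∈ [7, 39]
|AD| ∈ [9, 87]

|AD| ∈ [9, 87]  (≈ [9.0000, 87.0000])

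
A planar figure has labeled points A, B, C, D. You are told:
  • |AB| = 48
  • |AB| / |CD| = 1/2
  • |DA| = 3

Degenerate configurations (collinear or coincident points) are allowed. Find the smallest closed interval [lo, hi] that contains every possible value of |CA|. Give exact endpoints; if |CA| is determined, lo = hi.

|AB| ∈ {48}
|AD| ∈ {3}
|CD| ∈ {96}
|BD| ∈ [45, 51]
|AC| ∈ [93, 99]
|BC| ∈ [45, 147]

|CA| ∈ [93, 99]  (≈ [93.0000, 99.0000])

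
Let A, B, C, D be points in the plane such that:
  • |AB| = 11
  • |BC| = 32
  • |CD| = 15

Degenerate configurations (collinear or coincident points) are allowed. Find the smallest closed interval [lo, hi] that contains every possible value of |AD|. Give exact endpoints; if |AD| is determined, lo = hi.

|AB| ∈ {11}
|BC| ∈ {32}
|CD| ∈ {15}
|AC| ∈ [21, 43]
|BD| ∈ [17, 47]
|AD| ∈ [6, 58]

|AD| ∈ [6, 58]  (≈ [6.0000, 58.0000])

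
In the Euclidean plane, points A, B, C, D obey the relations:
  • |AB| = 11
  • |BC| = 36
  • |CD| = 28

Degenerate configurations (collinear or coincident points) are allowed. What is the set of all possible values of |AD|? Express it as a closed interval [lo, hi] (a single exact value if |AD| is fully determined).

|AD| ∈ [0, 75]  (≈ [0.0000, 75.0000])

|AB| ∈ {11}
|BC| ∈ {36}
|CD| ∈ {28}
|AC| ∈ [25, 47]
|BD| ∈ [8, 64]
|AD| ∈ [0, 75]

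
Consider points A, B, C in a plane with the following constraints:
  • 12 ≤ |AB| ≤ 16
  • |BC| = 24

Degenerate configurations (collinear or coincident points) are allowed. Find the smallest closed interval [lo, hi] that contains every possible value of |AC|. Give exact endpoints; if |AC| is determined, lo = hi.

|AB| ∈ [12, 16]
|BC| ∈ {24}
|AC| ∈ [8, 40]

|AC| ∈ [8, 40]  (≈ [8.0000, 40.0000])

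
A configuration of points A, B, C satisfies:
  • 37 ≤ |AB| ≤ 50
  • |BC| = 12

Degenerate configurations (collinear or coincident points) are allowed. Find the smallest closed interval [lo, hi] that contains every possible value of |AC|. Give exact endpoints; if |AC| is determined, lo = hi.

|AB| ∈ [37, 50]
|BC| ∈ {12}
|AC| ∈ [25, 62]

|AC| ∈ [25, 62]  (≈ [25.0000, 62.0000])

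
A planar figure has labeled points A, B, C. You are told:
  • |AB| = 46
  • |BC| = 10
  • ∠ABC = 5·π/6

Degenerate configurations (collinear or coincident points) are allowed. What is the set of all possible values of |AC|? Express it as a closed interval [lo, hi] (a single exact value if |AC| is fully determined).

|AC| = 2·√(115·√(3) + 554)  (≈ 54.8885)

|AB| ∈ {46}
|BC| ∈ {10}
|AC| ∈ {2·√(115·√(3) + 554)}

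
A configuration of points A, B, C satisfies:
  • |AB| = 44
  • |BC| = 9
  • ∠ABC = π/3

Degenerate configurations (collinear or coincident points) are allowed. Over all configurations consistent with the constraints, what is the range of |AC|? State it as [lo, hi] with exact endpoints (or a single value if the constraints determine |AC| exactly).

|AC| = √(1621)  (≈ 40.2616)

|AB| ∈ {44}
|BC| ∈ {9}
|AC| ∈ {√(1621)}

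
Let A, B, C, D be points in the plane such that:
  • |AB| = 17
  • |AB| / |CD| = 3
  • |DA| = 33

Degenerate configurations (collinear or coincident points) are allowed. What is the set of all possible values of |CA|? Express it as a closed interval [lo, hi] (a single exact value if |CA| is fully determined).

|AB| ∈ {17}
|AD| ∈ {33}
|CD| ∈ {17/3}
|BD| ∈ [16, 50]
|AC| ∈ [82/3, 116/3]
|BC| ∈ [31/3, 167/3]

|CA| ∈ [82/3, 116/3]  (≈ [27.3333, 38.6667])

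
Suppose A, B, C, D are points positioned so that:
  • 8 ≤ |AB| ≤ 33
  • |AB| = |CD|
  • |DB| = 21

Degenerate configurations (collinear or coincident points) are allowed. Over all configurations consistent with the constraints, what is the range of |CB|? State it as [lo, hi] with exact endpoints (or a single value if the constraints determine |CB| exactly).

|AB| ∈ [8, 33]
|BD| ∈ {21}
|CD| ∈ [8, 33]
|AD| ∈ [0, 54]
|BC| ∈ [0, 54]
|AC| ∈ [0, 87]

|CB| ∈ [0, 54]  (≈ [0.0000, 54.0000])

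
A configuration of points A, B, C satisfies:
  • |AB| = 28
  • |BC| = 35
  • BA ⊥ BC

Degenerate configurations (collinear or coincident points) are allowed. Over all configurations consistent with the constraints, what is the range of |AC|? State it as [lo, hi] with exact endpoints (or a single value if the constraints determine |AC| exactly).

|AC| = 7·√(41)  (≈ 44.8219)

|AB| ∈ {28}
|BC| ∈ {35}
|AC| ∈ {7·√(41)}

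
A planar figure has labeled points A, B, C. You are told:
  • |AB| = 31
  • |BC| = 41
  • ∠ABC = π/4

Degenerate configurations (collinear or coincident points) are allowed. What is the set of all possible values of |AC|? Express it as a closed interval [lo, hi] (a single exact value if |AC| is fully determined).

|AC| = √(2642 - 1271·√(2))  (≈ 29.0609)

|AB| ∈ {31}
|BC| ∈ {41}
|AC| ∈ {√(2642 - 1271·√(2))}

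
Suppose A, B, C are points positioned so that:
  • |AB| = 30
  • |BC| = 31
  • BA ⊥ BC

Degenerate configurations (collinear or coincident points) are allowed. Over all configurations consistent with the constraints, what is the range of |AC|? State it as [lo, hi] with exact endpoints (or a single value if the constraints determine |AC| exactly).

|AC| = √(1861)  (≈ 43.1393)

|AB| ∈ {30}
|BC| ∈ {31}
|AC| ∈ {√(1861)}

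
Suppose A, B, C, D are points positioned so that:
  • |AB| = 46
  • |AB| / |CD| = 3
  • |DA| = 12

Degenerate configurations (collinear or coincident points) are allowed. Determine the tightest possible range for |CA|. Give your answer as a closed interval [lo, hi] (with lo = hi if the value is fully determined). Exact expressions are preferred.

|CA| ∈ [10/3, 82/3]  (≈ [3.3333, 27.3333])

|AB| ∈ {46}
|AD| ∈ {12}
|CD| ∈ {46/3}
|BD| ∈ [34, 58]
|AC| ∈ [10/3, 82/3]
|BC| ∈ [56/3, 220/3]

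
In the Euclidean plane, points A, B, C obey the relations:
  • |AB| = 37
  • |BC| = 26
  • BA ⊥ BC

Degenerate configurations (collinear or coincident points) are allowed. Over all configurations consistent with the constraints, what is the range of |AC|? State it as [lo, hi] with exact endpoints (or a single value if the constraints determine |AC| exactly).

|AB| ∈ {37}
|BC| ∈ {26}
|AC| ∈ {√(2045)}

|AC| = √(2045)  (≈ 45.2217)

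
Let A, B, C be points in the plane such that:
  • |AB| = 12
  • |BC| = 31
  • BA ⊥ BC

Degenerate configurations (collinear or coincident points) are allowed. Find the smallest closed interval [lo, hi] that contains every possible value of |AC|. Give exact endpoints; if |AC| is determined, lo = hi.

|AC| = √(1105)  (≈ 33.2415)

|AB| ∈ {12}
|BC| ∈ {31}
|AC| ∈ {√(1105)}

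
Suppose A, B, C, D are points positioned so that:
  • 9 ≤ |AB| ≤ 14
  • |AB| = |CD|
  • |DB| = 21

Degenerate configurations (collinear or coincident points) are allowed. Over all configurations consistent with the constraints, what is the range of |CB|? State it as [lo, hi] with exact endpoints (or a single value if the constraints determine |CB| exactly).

|AB| ∈ [9, 14]
|BD| ∈ {21}
|CD| ∈ [9, 14]
|AD| ∈ [7, 35]
|BC| ∈ [7, 35]
|AC| ∈ [0, 49]

|CB| ∈ [7, 35]  (≈ [7.0000, 35.0000])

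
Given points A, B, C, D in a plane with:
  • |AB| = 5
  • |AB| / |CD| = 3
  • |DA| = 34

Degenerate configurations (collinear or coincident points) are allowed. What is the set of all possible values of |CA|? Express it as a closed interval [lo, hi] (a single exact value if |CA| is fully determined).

|CA| ∈ [97/3, 107/3]  (≈ [32.3333, 35.6667])

|AB| ∈ {5}
|AD| ∈ {34}
|CD| ∈ {5/3}
|BD| ∈ [29, 39]
|AC| ∈ [97/3, 107/3]
|BC| ∈ [82/3, 122/3]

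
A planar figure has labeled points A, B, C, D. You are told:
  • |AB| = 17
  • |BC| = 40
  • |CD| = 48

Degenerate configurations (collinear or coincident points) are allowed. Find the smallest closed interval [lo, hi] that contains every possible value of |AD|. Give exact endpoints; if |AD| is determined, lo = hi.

|AD| ∈ [0, 105]  (≈ [0.0000, 105.0000])

|AB| ∈ {17}
|BC| ∈ {40}
|CD| ∈ {48}
|AC| ∈ [23, 57]
|BD| ∈ [8, 88]
|AD| ∈ [0, 105]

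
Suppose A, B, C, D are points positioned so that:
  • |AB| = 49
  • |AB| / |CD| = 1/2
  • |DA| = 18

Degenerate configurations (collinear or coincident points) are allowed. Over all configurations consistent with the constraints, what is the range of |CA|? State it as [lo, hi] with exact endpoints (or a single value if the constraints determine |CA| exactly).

|CA| ∈ [80, 116]  (≈ [80.0000, 116.0000])

|AB| ∈ {49}
|AD| ∈ {18}
|CD| ∈ {98}
|BD| ∈ [31, 67]
|AC| ∈ [80, 116]
|BC| ∈ [31, 165]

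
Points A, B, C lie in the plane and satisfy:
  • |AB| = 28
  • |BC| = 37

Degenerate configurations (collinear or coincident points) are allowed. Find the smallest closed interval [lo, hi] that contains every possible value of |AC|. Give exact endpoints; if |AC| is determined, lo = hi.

|AB| ∈ {28}
|BC| ∈ {37}
|AC| ∈ [9, 65]

|AC| ∈ [9, 65]  (≈ [9.0000, 65.0000])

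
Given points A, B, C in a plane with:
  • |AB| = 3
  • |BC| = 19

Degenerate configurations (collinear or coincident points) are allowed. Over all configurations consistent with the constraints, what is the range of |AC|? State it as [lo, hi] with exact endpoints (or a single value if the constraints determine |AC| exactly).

|AC| ∈ [16, 22]  (≈ [16.0000, 22.0000])

|AB| ∈ {3}
|BC| ∈ {19}
|AC| ∈ [16, 22]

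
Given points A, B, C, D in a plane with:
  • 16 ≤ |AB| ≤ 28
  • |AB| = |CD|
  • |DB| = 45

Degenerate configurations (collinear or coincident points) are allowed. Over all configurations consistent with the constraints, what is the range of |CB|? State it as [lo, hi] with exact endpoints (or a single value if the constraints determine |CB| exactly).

|CB| ∈ [17, 73]  (≈ [17.0000, 73.0000])

|AB| ∈ [16, 28]
|BD| ∈ {45}
|CD| ∈ [16, 28]
|AD| ∈ [17, 73]
|BC| ∈ [17, 73]
|AC| ∈ [0, 101]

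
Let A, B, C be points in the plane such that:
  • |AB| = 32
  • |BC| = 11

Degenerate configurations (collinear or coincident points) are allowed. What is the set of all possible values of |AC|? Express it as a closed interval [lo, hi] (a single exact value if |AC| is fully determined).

|AB| ∈ {32}
|BC| ∈ {11}
|AC| ∈ [21, 43]

|AC| ∈ [21, 43]  (≈ [21.0000, 43.0000])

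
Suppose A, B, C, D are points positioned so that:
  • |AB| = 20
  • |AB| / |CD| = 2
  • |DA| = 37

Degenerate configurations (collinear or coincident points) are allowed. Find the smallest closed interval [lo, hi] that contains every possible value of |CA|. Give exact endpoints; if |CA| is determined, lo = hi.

|CA| ∈ [27, 47]  (≈ [27.0000, 47.0000])

|AB| ∈ {20}
|AD| ∈ {37}
|CD| ∈ {10}
|BD| ∈ [17, 57]
|AC| ∈ [27, 47]
|BC| ∈ [7, 67]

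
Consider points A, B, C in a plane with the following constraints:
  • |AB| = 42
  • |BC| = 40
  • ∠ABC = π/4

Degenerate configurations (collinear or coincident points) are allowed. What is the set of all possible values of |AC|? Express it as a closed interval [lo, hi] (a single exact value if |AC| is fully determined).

|AB| ∈ {42}
|BC| ∈ {40}
|AC| ∈ {2·√(841 - 420·√(2))}

|AC| = 2·√(841 - 420·√(2))  (≈ 31.4344)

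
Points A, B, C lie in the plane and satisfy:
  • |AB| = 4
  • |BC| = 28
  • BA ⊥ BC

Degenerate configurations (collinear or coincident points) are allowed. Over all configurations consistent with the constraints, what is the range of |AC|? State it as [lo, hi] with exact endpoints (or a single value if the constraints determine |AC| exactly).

|AC| = 20·√(2)  (≈ 28.2843)

|AB| ∈ {4}
|BC| ∈ {28}
|AC| ∈ {20·√(2)}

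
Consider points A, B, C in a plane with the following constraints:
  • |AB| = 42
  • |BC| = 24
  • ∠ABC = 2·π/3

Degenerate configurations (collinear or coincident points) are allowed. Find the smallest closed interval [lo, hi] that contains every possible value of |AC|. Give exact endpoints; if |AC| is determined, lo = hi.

|AC| = 6·√(93)  (≈ 57.8619)

|AB| ∈ {42}
|BC| ∈ {24}
|AC| ∈ {6·√(93)}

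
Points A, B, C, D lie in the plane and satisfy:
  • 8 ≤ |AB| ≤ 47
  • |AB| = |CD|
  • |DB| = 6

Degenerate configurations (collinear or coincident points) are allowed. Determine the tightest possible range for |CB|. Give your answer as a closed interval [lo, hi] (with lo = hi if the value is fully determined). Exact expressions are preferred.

|AB| ∈ [8, 47]
|BD| ∈ {6}
|CD| ∈ [8, 47]
|AD| ∈ [2, 53]
|BC| ∈ [2, 53]
|AC| ∈ [0, 100]

|CB| ∈ [2, 53]  (≈ [2.0000, 53.0000])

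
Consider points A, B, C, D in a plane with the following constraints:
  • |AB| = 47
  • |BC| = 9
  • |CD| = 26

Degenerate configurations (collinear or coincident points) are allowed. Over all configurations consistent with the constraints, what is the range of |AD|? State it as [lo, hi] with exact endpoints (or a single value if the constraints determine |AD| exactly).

|AB| ∈ {47}
|BC| ∈ {9}
|CD| ∈ {26}
|AC| ∈ [38, 56]
|BD| ∈ [17, 35]
|AD| ∈ [12, 82]

|AD| ∈ [12, 82]  (≈ [12.0000, 82.0000])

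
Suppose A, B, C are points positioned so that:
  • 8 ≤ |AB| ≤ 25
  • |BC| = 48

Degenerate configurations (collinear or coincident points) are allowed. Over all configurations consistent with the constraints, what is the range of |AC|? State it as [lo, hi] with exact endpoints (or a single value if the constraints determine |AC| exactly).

|AC| ∈ [23, 73]  (≈ [23.0000, 73.0000])

|AB| ∈ [8, 25]
|BC| ∈ {48}
|AC| ∈ [23, 73]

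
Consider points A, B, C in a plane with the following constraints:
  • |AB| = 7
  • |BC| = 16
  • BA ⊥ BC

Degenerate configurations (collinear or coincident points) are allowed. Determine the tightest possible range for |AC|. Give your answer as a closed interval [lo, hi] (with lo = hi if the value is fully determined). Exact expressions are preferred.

|AB| ∈ {7}
|BC| ∈ {16}
|AC| ∈ {√(305)}

|AC| = √(305)  (≈ 17.4642)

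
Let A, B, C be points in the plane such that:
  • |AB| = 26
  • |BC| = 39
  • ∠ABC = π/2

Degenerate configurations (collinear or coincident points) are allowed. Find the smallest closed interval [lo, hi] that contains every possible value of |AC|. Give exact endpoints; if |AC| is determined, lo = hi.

|AB| ∈ {26}
|BC| ∈ {39}
|AC| ∈ {13·√(13)}

|AC| = 13·√(13)  (≈ 46.8722)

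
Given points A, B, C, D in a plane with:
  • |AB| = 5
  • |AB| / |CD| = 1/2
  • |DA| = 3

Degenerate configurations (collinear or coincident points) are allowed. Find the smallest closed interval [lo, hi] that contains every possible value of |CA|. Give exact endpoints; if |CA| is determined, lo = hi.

|CA| ∈ [7, 13]  (≈ [7.0000, 13.0000])

|AB| ∈ {5}
|AD| ∈ {3}
|CD| ∈ {10}
|BD| ∈ [2, 8]
|AC| ∈ [7, 13]
|BC| ∈ [2, 18]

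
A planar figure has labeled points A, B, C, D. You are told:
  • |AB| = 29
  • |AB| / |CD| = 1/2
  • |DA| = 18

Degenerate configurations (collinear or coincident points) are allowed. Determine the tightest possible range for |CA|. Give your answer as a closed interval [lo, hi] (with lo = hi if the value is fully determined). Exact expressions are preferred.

|AB| ∈ {29}
|AD| ∈ {18}
|CD| ∈ {58}
|BD| ∈ [11, 47]
|AC| ∈ [40, 76]
|BC| ∈ [11, 105]

|CA| ∈ [40, 76]  (≈ [40.0000, 76.0000])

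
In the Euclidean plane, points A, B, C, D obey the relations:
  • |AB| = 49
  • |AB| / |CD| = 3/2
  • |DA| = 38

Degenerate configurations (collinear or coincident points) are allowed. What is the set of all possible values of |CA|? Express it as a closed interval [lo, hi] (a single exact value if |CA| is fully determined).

|AB| ∈ {49}
|AD| ∈ {38}
|CD| ∈ {98/3}
|BD| ∈ [11, 87]
|AC| ∈ [16/3, 212/3]
|BC| ∈ [0, 359/3]

|CA| ∈ [16/3, 212/3]  (≈ [5.3333, 70.6667])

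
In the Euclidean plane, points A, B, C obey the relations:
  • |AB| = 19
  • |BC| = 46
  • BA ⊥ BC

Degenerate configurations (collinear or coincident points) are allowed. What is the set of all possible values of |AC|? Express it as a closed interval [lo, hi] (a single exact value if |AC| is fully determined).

|AC| = √(2477)  (≈ 49.7695)

|AB| ∈ {19}
|BC| ∈ {46}
|AC| ∈ {√(2477)}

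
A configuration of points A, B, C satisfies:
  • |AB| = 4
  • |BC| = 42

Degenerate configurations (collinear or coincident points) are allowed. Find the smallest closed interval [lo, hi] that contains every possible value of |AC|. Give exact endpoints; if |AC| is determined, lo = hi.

|AB| ∈ {4}
|BC| ∈ {42}
|AC| ∈ [38, 46]

|AC| ∈ [38, 46]  (≈ [38.0000, 46.0000])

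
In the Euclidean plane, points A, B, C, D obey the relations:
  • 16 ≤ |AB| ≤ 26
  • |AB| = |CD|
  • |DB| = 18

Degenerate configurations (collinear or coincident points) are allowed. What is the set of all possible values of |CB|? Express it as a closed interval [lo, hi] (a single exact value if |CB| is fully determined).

|AB| ∈ [16, 26]
|BD| ∈ {18}
|CD| ∈ [16, 26]
|AD| ∈ [0, 44]
|BC| ∈ [0, 44]
|AC| ∈ [0, 70]

|CB| ∈ [0, 44]  (≈ [0.0000, 44.0000])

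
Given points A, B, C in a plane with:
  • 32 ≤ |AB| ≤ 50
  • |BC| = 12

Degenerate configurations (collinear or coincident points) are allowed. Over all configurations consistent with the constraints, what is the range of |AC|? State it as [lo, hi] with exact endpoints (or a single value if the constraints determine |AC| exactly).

|AC| ∈ [20, 62]  (≈ [20.0000, 62.0000])

|AB| ∈ [32, 50]
|BC| ∈ {12}
|AC| ∈ [20, 62]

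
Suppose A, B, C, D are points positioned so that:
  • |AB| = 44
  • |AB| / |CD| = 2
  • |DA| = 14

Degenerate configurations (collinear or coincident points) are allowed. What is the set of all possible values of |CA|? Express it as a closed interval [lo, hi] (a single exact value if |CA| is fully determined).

|AB| ∈ {44}
|AD| ∈ {14}
|CD| ∈ {22}
|BD| ∈ [30, 58]
|AC| ∈ [8, 36]
|BC| ∈ [8, 80]

|CA| ∈ [8, 36]  (≈ [8.0000, 36.0000])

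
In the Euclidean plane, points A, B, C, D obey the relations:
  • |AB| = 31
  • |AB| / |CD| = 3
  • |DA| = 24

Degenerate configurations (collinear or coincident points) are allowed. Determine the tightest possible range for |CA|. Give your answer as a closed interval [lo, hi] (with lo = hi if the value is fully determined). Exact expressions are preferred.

|CA| ∈ [41/3, 103/3]  (≈ [13.6667, 34.3333])

|AB| ∈ {31}
|AD| ∈ {24}
|CD| ∈ {31/3}
|BD| ∈ [7, 55]
|AC| ∈ [41/3, 103/3]
|BC| ∈ [0, 196/3]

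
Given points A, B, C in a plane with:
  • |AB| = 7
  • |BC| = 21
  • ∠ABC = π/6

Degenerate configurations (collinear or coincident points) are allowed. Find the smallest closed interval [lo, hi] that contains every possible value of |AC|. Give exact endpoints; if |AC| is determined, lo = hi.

|AB| ∈ {7}
|BC| ∈ {21}
|AC| ∈ {7·√(10 - 3·√(3))}

|AC| = 7·√(10 - 3·√(3))  (≈ 15.3424)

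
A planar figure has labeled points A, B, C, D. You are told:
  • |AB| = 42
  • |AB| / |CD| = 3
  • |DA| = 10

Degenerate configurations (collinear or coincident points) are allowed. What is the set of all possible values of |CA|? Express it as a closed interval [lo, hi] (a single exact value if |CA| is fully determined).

|CA| ∈ [4, 24]  (≈ [4.0000, 24.0000])

|AB| ∈ {42}
|AD| ∈ {10}
|CD| ∈ {14}
|BD| ∈ [32, 52]
|AC| ∈ [4, 24]
|BC| ∈ [18, 66]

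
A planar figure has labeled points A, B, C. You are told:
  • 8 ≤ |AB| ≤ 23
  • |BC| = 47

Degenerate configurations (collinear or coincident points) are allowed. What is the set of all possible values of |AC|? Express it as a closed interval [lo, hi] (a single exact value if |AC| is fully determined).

|AB| ∈ [8, 23]
|BC| ∈ {47}
|AC| ∈ [24, 70]

|AC| ∈ [24, 70]  (≈ [24.0000, 70.0000])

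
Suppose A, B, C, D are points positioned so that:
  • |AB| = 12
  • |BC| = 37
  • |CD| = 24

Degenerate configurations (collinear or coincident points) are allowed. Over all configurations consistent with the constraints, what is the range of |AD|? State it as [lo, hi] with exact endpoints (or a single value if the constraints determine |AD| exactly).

|AB| ∈ {12}
|BC| ∈ {37}
|CD| ∈ {24}
|AC| ∈ [25, 49]
|BD| ∈ [13, 61]
|AD| ∈ [1, 73]

|AD| ∈ [1, 73]  (≈ [1.0000, 73.0000])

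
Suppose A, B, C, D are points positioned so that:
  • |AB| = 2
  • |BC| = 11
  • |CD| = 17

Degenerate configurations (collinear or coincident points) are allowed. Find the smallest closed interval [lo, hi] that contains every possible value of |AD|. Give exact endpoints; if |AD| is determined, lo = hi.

|AD| ∈ [4, 30]  (≈ [4.0000, 30.0000])

|AB| ∈ {2}
|BC| ∈ {11}
|CD| ∈ {17}
|AC| ∈ [9, 13]
|BD| ∈ [6, 28]
|AD| ∈ [4, 30]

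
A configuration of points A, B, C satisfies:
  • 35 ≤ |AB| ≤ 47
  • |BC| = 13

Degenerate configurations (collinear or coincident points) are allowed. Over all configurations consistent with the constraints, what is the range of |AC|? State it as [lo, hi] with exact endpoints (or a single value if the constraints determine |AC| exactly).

|AB| ∈ [35, 47]
|BC| ∈ {13}
|AC| ∈ [22, 60]

|AC| ∈ [22, 60]  (≈ [22.0000, 60.0000])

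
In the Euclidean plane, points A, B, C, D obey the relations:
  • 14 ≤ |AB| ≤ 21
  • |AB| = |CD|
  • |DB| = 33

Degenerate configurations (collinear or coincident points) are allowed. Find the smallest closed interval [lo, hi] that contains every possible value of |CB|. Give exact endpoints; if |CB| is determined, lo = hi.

|CB| ∈ [12, 54]  (≈ [12.0000, 54.0000])

|AB| ∈ [14, 21]
|BD| ∈ {33}
|CD| ∈ [14, 21]
|AD| ∈ [12, 54]
|BC| ∈ [12, 54]
|AC| ∈ [0, 75]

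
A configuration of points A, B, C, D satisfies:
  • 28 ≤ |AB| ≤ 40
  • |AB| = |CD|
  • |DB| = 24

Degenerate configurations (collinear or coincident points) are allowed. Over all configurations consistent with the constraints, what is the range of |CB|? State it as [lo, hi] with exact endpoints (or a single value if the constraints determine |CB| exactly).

|AB| ∈ [28, 40]
|BD| ∈ {24}
|CD| ∈ [28, 40]
|AD| ∈ [4, 64]
|BC| ∈ [4, 64]
|AC| ∈ [0, 104]

|CB| ∈ [4, 64]  (≈ [4.0000, 64.0000])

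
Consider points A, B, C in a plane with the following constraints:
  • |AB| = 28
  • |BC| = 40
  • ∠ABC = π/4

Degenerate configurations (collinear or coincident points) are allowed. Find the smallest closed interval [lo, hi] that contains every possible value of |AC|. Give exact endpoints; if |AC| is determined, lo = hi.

|AB| ∈ {28}
|BC| ∈ {40}
|AC| ∈ {4·√(149 - 70·√(2))}

|AC| = 4·√(149 - 70·√(2))  (≈ 28.2857)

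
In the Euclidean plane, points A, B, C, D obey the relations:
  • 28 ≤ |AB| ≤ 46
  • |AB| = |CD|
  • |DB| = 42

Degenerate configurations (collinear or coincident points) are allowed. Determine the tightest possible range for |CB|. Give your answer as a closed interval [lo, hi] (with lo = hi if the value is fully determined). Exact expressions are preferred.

|AB| ∈ [28, 46]
|BD| ∈ {42}
|CD| ∈ [28, 46]
|AD| ∈ [0, 88]
|BC| ∈ [0, 88]
|AC| ∈ [0, 134]

|CB| ∈ [0, 88]  (≈ [0.0000, 88.0000])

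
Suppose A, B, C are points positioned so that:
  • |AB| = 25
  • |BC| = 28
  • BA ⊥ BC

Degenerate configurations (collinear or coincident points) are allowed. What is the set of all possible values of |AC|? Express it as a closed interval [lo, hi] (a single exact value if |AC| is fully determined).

|AB| ∈ {25}
|BC| ∈ {28}
|AC| ∈ {√(1409)}

|AC| = √(1409)  (≈ 37.5366)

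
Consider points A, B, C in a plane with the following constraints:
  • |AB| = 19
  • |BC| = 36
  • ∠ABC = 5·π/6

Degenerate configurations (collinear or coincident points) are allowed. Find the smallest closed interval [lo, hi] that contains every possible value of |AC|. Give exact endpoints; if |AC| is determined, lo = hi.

|AC| = √(684·√(3) + 1657)  (≈ 53.3078)

|AB| ∈ {19}
|BC| ∈ {36}
|AC| ∈ {√(684·√(3) + 1657)}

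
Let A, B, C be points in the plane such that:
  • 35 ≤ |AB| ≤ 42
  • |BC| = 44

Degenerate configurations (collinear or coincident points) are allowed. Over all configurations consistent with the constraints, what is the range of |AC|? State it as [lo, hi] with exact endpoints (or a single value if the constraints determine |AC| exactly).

|AB| ∈ [35, 42]
|BC| ∈ {44}
|AC| ∈ [2, 86]

|AC| ∈ [2, 86]  (≈ [2.0000, 86.0000])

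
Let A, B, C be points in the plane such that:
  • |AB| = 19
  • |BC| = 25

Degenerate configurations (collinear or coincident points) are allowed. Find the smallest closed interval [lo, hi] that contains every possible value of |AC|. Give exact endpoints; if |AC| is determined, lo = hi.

|AB| ∈ {19}
|BC| ∈ {25}
|AC| ∈ [6, 44]

|AC| ∈ [6, 44]  (≈ [6.0000, 44.0000])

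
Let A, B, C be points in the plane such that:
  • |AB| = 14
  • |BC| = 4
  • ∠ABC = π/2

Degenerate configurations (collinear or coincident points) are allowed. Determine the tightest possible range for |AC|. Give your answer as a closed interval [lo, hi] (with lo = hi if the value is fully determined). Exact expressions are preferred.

|AB| ∈ {14}
|BC| ∈ {4}
|AC| ∈ {2·√(53)}

|AC| = 2·√(53)  (≈ 14.5602)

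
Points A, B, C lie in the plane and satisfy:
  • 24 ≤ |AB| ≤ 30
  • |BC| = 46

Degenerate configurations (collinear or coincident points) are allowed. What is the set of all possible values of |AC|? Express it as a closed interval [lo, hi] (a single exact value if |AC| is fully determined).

|AC| ∈ [16, 76]  (≈ [16.0000, 76.0000])

|AB| ∈ [24, 30]
|BC| ∈ {46}
|AC| ∈ [16, 76]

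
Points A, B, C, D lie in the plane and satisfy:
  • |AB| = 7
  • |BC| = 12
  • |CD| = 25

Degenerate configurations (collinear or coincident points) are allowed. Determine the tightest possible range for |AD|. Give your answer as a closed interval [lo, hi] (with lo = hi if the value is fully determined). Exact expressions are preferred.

|AD| ∈ [6, 44]  (≈ [6.0000, 44.0000])

|AB| ∈ {7}
|BC| ∈ {12}
|CD| ∈ {25}
|AC| ∈ [5, 19]
|BD| ∈ [13, 37]
|AD| ∈ [6, 44]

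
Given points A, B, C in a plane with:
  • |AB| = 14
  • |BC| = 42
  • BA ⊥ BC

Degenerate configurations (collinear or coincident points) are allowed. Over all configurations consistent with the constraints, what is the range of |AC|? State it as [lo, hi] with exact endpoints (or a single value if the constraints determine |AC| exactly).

|AC| = 14·√(10)  (≈ 44.2719)

|AB| ∈ {14}
|BC| ∈ {42}
|AC| ∈ {14·√(10)}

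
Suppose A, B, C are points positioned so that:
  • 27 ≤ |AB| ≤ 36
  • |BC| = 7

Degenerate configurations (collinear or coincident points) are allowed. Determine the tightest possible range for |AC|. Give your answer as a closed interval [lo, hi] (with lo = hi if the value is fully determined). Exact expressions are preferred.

|AC| ∈ [20, 43]  (≈ [20.0000, 43.0000])

|AB| ∈ [27, 36]
|BC| ∈ {7}
|AC| ∈ [20, 43]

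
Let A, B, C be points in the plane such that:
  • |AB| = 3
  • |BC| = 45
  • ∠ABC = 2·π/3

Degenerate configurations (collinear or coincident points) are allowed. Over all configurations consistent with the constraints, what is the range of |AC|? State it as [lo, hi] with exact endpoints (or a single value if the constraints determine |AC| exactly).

|AB| ∈ {3}
|BC| ∈ {45}
|AC| ∈ {3·√(241)}

|AC| = 3·√(241)  (≈ 46.5725)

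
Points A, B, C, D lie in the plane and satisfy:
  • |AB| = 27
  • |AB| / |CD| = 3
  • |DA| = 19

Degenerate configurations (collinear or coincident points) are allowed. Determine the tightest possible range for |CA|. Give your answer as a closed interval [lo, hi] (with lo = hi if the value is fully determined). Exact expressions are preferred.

|CA| ∈ [10, 28]  (≈ [10.0000, 28.0000])

|AB| ∈ {27}
|AD| ∈ {19}
|CD| ∈ {9}
|BD| ∈ [8, 46]
|AC| ∈ [10, 28]
|BC| ∈ [0, 55]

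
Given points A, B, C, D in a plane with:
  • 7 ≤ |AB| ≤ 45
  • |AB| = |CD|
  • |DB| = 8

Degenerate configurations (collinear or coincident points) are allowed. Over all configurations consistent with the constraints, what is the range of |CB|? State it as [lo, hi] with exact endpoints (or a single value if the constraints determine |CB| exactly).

|AB| ∈ [7, 45]
|BD| ∈ {8}
|CD| ∈ [7, 45]
|AD| ∈ [0, 53]
|BC| ∈ [0, 53]
|AC| ∈ [0, 98]

|CB| ∈ [0, 53]  (≈ [0.0000, 53.0000])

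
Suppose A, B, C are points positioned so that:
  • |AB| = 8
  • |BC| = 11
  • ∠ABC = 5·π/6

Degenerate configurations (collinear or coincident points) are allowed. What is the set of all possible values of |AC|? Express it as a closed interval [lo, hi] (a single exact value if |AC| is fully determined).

|AB| ∈ {8}
|BC| ∈ {11}
|AC| ∈ {√(88·√(3) + 185)}

|AC| = √(88·√(3) + 185)  (≈ 18.3690)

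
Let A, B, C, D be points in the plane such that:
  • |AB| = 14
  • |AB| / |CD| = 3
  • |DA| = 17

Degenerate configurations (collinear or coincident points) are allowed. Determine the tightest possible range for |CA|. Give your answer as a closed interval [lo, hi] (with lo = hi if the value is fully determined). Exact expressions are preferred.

|CA| ∈ [37/3, 65/3]  (≈ [12.3333, 21.6667])

|AB| ∈ {14}
|AD| ∈ {17}
|CD| ∈ {14/3}
|BD| ∈ [3, 31]
|AC| ∈ [37/3, 65/3]
|BC| ∈ [0, 107/3]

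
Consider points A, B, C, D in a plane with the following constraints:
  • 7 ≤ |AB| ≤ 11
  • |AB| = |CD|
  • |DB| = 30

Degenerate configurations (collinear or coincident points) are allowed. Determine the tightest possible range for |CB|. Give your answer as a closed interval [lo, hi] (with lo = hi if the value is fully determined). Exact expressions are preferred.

|CB| ∈ [19, 41]  (≈ [19.0000, 41.0000])

|AB| ∈ [7, 11]
|BD| ∈ {30}
|CD| ∈ [7, 11]
|AD| ∈ [19, 41]
|BC| ∈ [19, 41]
|AC| ∈ [8, 52]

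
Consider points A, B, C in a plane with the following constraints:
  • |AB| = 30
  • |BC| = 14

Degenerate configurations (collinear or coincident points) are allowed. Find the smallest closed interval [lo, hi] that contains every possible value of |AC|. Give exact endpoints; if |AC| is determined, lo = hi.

|AC| ∈ [16, 44]  (≈ [16.0000, 44.0000])

|AB| ∈ {30}
|BC| ∈ {14}
|AC| ∈ [16, 44]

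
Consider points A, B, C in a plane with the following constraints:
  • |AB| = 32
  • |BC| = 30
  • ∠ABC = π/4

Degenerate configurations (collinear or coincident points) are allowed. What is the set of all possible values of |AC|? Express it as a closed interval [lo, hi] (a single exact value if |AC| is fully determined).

|AC| = 2·√(481 - 240·√(2))  (≈ 23.7982)

|AB| ∈ {32}
|BC| ∈ {30}
|AC| ∈ {2·√(481 - 240·√(2))}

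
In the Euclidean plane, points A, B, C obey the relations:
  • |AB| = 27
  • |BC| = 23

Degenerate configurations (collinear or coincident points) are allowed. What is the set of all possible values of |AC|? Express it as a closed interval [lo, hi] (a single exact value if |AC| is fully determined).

|AC| ∈ [4, 50]  (≈ [4.0000, 50.0000])

|AB| ∈ {27}
|BC| ∈ {23}
|AC| ∈ [4, 50]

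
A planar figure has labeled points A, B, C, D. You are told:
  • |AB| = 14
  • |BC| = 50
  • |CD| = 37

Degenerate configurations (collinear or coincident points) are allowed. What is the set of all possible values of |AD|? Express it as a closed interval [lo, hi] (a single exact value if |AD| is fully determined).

|AB| ∈ {14}
|BC| ∈ {50}
|CD| ∈ {37}
|AC| ∈ [36, 64]
|BD| ∈ [13, 87]
|AD| ∈ [0, 101]

|AD| ∈ [0, 101]  (≈ [0.0000, 101.0000])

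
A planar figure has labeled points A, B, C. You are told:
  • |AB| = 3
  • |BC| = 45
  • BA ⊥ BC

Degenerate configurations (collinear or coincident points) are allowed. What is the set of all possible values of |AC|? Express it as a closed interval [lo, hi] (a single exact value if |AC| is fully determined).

|AB| ∈ {3}
|BC| ∈ {45}
|AC| ∈ {3·√(226)}

|AC| = 3·√(226)  (≈ 45.0999)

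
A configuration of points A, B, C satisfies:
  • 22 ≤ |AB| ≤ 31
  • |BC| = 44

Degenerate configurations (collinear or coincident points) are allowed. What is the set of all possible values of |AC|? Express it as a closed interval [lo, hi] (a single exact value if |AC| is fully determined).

|AB| ∈ [22, 31]
|BC| ∈ {44}
|AC| ∈ [13, 75]

|AC| ∈ [13, 75]  (≈ [13.0000, 75.0000])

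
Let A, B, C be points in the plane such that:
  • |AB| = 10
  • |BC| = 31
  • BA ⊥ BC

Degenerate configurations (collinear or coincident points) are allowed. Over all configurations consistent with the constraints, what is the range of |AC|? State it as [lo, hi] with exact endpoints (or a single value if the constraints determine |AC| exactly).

|AC| = √(1061)  (≈ 32.5730)

|AB| ∈ {10}
|BC| ∈ {31}
|AC| ∈ {√(1061)}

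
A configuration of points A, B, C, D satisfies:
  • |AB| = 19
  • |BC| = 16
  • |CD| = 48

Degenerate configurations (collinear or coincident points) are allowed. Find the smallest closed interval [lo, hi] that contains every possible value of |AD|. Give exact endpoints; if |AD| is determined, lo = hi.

|AB| ∈ {19}
|BC| ∈ {16}
|CD| ∈ {48}
|AC| ∈ [3, 35]
|BD| ∈ [32, 64]
|AD| ∈ [13, 83]

|AD| ∈ [13, 83]  (≈ [13.0000, 83.0000])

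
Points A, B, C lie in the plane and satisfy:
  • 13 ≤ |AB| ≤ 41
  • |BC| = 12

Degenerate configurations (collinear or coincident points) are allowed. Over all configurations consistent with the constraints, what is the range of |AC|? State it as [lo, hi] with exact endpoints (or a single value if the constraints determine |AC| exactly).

|AB| ∈ [13, 41]
|BC| ∈ {12}
|AC| ∈ [1, 53]

|AC| ∈ [1, 53]  (≈ [1.0000, 53.0000])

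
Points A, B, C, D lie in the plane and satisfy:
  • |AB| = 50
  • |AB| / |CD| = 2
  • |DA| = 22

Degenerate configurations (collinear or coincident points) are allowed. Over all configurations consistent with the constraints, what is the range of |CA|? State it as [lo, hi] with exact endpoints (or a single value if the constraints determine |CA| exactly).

|AB| ∈ {50}
|AD| ∈ {22}
|CD| ∈ {25}
|BD| ∈ [28, 72]
|AC| ∈ [3, 47]
|BC| ∈ [3, 97]

|CA| ∈ [3, 47]  (≈ [3.0000, 47.0000])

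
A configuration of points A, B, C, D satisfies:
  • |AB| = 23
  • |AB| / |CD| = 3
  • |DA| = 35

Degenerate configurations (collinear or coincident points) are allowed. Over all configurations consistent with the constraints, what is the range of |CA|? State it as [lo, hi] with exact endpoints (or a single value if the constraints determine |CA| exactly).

|CA| ∈ [82/3, 128/3]  (≈ [27.3333, 42.6667])

|AB| ∈ {23}
|AD| ∈ {35}
|CD| ∈ {23/3}
|BD| ∈ [12, 58]
|AC| ∈ [82/3, 128/3]
|BC| ∈ [13/3, 197/3]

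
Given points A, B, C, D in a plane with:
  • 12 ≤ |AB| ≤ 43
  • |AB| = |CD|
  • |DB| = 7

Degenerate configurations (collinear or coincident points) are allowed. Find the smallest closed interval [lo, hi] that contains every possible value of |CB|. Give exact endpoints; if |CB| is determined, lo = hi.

|CB| ∈ [5, 50]  (≈ [5.0000, 50.0000])

|AB| ∈ [12, 43]
|BD| ∈ {7}
|CD| ∈ [12, 43]
|AD| ∈ [5, 50]
|BC| ∈ [5, 50]
|AC| ∈ [0, 93]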